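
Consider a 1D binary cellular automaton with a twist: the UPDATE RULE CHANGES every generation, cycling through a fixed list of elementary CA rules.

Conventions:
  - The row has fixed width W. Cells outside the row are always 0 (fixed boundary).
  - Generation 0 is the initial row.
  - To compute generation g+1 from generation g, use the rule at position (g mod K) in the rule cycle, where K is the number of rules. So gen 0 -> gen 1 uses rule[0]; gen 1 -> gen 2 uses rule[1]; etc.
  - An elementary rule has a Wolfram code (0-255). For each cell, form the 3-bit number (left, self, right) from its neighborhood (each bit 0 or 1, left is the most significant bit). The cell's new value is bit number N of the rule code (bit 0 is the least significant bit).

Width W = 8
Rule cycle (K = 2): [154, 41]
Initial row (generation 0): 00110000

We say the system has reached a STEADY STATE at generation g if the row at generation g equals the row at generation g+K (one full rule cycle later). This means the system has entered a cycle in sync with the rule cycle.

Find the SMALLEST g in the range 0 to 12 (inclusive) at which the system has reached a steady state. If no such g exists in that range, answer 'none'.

Gen 0: 00110000
Gen 1 (rule 154): 01101000
Gen 2 (rule 41): 01010011
Gen 3 (rule 154): 10001110
Gen 4 (rule 41): 00101000
Gen 5 (rule 154): 01000100
Gen 6 (rule 41): 00010001
Gen 7 (rule 154): 00101010
Gen 8 (rule 41): 10010100
Gen 9 (rule 154): 01100010
Gen 10 (rule 41): 01001000
Gen 11 (rule 154): 10110100
Gen 12 (rule 41): 01101001
Gen 13 (rule 154): 11000110
Gen 14 (rule 41): 10010100

Answer: none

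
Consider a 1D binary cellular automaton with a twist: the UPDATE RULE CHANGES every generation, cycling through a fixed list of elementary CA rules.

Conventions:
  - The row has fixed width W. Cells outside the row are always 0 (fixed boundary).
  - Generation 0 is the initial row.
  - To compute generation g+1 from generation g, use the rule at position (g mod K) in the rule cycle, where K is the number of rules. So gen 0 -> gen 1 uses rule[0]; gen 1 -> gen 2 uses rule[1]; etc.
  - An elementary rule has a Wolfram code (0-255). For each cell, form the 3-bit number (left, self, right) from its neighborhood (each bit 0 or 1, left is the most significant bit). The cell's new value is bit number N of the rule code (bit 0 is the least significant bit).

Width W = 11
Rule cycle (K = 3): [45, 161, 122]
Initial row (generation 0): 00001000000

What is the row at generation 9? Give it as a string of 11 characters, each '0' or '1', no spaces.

Answer: 00010101101

Derivation:
Gen 0: 00001000000
Gen 1 (rule 45): 11101011111
Gen 2 (rule 161): 01010101110
Gen 3 (rule 122): 10101011011
Gen 4 (rule 45): 11111110110
Gen 5 (rule 161): 01111101000
Gen 6 (rule 122): 11000110100
Gen 7 (rule 45): 10010101101
Gen 8 (rule 161): 00001010010
Gen 9 (rule 122): 00010101101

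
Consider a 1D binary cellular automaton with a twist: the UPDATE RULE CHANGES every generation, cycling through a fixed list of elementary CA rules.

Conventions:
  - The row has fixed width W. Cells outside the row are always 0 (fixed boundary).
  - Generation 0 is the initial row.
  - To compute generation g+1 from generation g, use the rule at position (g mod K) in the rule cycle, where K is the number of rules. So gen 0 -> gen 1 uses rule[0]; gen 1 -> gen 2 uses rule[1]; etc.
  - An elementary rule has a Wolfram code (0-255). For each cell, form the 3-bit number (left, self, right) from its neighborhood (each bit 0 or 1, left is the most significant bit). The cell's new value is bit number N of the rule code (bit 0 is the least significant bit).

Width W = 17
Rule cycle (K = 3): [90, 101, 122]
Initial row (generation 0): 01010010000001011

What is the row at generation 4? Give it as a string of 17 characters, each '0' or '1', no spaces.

Answer: 10010101000100001

Derivation:
Gen 0: 01010010000001011
Gen 1 (rule 90): 10001101000010011
Gen 2 (rule 101): 10100111011010001
Gen 3 (rule 122): 01011101111101010
Gen 4 (rule 90): 10010101000100001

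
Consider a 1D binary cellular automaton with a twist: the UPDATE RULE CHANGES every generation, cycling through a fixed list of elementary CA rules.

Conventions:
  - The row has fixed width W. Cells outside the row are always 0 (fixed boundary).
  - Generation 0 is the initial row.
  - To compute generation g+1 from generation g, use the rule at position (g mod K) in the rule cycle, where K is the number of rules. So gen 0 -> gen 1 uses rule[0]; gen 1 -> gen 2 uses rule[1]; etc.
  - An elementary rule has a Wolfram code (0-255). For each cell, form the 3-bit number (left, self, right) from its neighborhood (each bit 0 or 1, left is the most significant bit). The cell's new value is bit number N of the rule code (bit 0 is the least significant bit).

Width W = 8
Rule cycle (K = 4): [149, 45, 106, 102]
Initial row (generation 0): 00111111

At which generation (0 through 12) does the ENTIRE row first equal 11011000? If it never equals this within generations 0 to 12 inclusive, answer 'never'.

Gen 0: 00111111
Gen 1 (rule 149): 10011110
Gen 2 (rule 45): 10010000
Gen 3 (rule 106): 00100000
Gen 4 (rule 102): 01100000
Gen 5 (rule 149): 00011111
Gen 6 (rule 45): 11010000
Gen 7 (rule 106): 11100000
Gen 8 (rule 102): 00100000
Gen 9 (rule 149): 10111111
Gen 10 (rule 45): 11100000
Gen 11 (rule 106): 10100000
Gen 12 (rule 102): 11100000

Answer: never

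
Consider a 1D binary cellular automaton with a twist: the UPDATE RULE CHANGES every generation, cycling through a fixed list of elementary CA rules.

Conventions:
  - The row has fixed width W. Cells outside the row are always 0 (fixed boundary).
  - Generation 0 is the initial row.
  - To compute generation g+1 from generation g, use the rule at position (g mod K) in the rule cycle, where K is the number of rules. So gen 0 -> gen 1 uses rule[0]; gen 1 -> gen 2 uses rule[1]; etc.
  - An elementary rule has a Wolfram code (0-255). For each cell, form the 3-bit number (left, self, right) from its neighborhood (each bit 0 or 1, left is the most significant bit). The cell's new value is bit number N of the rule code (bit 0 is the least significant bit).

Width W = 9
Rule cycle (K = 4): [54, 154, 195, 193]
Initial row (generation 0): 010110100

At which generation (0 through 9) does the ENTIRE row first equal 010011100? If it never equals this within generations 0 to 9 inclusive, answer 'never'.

Gen 0: 010110100
Gen 1 (rule 54): 111001110
Gen 2 (rule 154): 110111101
Gen 3 (rule 195): 010011100
Gen 4 (rule 193): 000001101
Gen 5 (rule 54): 000010011
Gen 6 (rule 154): 000101110
Gen 7 (rule 195): 111000110
Gen 8 (rule 193): 011010010
Gen 9 (rule 54): 100111111

Answer: 3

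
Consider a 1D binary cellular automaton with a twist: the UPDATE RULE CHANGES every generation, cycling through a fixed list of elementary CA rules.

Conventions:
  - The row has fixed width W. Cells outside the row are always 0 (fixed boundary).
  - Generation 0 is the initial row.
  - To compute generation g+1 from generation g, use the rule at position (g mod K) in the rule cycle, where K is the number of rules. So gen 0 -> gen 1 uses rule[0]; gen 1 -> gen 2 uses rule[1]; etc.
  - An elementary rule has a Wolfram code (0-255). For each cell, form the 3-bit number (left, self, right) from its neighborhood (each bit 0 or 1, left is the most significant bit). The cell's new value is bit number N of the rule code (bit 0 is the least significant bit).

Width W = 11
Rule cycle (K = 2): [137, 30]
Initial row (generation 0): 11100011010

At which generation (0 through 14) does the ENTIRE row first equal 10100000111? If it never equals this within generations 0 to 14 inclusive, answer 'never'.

Gen 0: 11100011010
Gen 1 (rule 137): 11001010000
Gen 2 (rule 30): 10111011000
Gen 3 (rule 137): 00110010011
Gen 4 (rule 30): 01101111110
Gen 5 (rule 137): 01001111100
Gen 6 (rule 30): 11111000010
Gen 7 (rule 137): 11110011000
Gen 8 (rule 30): 10001110100
Gen 9 (rule 137): 00101100001
Gen 10 (rule 30): 01101010011
Gen 11 (rule 137): 01000000010
Gen 12 (rule 30): 11100000111
Gen 13 (rule 137): 11001110110
Gen 14 (rule 30): 10111000101

Answer: never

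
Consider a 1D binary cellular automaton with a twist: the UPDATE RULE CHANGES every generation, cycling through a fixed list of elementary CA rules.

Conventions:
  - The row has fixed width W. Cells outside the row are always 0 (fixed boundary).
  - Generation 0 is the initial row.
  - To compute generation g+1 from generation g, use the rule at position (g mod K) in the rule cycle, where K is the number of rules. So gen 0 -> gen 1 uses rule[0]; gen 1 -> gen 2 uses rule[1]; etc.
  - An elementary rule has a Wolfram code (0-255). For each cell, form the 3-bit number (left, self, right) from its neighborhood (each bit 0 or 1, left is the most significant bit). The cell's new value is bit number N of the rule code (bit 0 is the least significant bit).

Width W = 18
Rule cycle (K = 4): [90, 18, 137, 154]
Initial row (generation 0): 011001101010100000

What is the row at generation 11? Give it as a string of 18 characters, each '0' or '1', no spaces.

Gen 0: 011001101010100000
Gen 1 (rule 90): 111111100000010000
Gen 2 (rule 18): 000000010000101000
Gen 3 (rule 137): 111111000110000011
Gen 4 (rule 154): 111110101101000110
Gen 5 (rule 90): 100010001100101111
Gen 6 (rule 18): 010101010011000000
Gen 7 (rule 137): 000000000010011111
Gen 8 (rule 154): 000000000101111110
Gen 9 (rule 90): 000000001001000011
Gen 10 (rule 18): 000000010110100100
Gen 11 (rule 137): 111111000100000001

Answer: 111111000100000001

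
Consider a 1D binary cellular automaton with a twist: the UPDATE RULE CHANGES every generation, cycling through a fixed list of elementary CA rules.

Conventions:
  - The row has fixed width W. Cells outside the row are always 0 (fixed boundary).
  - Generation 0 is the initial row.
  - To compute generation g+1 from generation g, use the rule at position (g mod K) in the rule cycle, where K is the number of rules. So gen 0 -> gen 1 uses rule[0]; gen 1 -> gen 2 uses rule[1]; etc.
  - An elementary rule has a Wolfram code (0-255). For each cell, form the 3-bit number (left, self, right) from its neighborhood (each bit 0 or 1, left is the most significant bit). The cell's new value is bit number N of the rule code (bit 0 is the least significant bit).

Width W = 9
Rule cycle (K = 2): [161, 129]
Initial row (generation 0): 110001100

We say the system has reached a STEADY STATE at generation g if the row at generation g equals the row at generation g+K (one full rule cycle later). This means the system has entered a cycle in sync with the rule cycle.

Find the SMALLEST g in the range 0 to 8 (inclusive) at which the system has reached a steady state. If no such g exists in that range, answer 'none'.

Answer: 0

Derivation:
Gen 0: 110001100
Gen 1 (rule 161): 000100001
Gen 2 (rule 129): 110001100
Gen 3 (rule 161): 000100001
Gen 4 (rule 129): 110001100
Gen 5 (rule 161): 000100001
Gen 6 (rule 129): 110001100
Gen 7 (rule 161): 000100001
Gen 8 (rule 129): 110001100
Gen 9 (rule 161): 000100001
Gen 10 (rule 129): 110001100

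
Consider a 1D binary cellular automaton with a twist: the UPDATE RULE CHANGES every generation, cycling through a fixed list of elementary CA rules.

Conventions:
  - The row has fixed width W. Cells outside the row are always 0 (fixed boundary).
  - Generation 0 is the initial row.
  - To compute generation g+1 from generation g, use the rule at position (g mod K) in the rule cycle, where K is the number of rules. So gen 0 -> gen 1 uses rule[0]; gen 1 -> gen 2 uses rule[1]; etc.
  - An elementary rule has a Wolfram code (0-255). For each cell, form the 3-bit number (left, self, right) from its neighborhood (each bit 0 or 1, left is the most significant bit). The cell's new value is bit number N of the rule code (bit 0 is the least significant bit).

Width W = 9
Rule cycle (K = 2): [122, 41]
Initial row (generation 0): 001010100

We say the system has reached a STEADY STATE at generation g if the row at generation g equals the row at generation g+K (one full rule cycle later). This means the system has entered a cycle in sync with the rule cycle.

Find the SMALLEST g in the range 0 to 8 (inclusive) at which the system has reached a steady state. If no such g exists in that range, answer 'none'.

Gen 0: 001010100
Gen 1 (rule 122): 010101010
Gen 2 (rule 41): 001010100
Gen 3 (rule 122): 010101010
Gen 4 (rule 41): 001010100
Gen 5 (rule 122): 010101010
Gen 6 (rule 41): 001010100
Gen 7 (rule 122): 010101010
Gen 8 (rule 41): 001010100
Gen 9 (rule 122): 010101010
Gen 10 (rule 41): 001010100

Answer: 0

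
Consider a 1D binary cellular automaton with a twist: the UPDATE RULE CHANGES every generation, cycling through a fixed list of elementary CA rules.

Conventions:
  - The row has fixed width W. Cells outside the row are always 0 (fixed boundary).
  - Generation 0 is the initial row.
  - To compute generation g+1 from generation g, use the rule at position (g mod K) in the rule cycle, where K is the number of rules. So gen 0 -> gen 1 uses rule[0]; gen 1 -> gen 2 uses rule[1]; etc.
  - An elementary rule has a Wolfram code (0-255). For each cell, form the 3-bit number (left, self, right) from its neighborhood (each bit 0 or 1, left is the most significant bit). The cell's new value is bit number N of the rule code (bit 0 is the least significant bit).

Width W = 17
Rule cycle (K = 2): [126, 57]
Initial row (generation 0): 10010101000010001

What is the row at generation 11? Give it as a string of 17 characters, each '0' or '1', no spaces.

Gen 0: 10010101000010001
Gen 1 (rule 126): 11111111100111011
Gen 2 (rule 57): 10000000010100110
Gen 3 (rule 126): 11000000111111111
Gen 4 (rule 57): 10111110100000000
Gen 5 (rule 126): 11100011110000000
Gen 6 (rule 57): 10011010001111111
Gen 7 (rule 126): 11111111011000001
Gen 8 (rule 57): 10000000110111100
Gen 9 (rule 126): 11000001111100110
Gen 10 (rule 57): 10111101000010101
Gen 11 (rule 126): 11100111100111111

Answer: 11100111100111111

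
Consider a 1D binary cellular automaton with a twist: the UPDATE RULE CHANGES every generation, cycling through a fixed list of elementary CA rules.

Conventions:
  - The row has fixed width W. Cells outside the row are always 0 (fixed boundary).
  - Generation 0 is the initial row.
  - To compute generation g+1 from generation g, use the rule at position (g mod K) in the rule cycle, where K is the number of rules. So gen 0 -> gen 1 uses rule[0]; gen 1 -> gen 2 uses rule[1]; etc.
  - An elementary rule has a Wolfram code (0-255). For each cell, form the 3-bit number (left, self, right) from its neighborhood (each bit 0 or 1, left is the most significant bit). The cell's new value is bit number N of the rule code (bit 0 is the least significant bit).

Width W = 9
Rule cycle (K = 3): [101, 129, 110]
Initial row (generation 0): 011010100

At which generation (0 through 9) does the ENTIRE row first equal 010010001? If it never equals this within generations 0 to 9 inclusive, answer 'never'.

Answer: never

Derivation:
Gen 0: 011010100
Gen 1 (rule 101): 001111101
Gen 2 (rule 129): 100111000
Gen 3 (rule 110): 101101000
Gen 4 (rule 101): 110111011
Gen 5 (rule 129): 000010000
Gen 6 (rule 110): 000110000
Gen 7 (rule 101): 110010111
Gen 8 (rule 129): 000000010
Gen 9 (rule 110): 000000110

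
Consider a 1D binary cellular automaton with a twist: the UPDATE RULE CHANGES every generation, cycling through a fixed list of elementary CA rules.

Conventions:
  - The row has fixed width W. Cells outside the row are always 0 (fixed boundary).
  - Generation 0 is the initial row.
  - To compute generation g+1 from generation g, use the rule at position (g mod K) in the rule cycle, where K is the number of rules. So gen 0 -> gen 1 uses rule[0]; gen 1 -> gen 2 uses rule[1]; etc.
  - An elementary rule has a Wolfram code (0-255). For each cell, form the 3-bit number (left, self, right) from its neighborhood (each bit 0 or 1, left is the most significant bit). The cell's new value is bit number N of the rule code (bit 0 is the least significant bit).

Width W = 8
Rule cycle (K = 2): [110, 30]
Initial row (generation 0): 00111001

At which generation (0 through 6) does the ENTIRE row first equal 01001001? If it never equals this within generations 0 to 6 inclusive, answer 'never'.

Gen 0: 00111001
Gen 1 (rule 110): 01101011
Gen 2 (rule 30): 11001010
Gen 3 (rule 110): 11011110
Gen 4 (rule 30): 10010001
Gen 5 (rule 110): 10110011
Gen 6 (rule 30): 10101110

Answer: never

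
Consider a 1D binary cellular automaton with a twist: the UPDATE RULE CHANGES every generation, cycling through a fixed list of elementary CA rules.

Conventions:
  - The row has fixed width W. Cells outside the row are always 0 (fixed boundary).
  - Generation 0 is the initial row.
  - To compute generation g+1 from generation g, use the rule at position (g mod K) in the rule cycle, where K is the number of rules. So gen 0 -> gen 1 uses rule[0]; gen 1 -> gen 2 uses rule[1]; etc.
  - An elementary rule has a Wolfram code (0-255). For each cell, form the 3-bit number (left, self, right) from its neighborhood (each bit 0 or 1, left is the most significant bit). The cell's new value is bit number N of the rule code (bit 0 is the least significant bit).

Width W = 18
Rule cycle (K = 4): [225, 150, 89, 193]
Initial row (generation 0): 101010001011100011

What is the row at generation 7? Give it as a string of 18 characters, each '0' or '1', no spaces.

Answer: 101001100001110111

Derivation:
Gen 0: 101010001011100011
Gen 1 (rule 225): 010100100101101001
Gen 2 (rule 150): 110111111100001111
Gen 3 (rule 89): 110100000111101001
Gen 4 (rule 193): 010001110011100000
Gen 5 (rule 225): 000100110001101111
Gen 6 (rule 150): 001111001010000110
Gen 7 (rule 89): 101001100001110111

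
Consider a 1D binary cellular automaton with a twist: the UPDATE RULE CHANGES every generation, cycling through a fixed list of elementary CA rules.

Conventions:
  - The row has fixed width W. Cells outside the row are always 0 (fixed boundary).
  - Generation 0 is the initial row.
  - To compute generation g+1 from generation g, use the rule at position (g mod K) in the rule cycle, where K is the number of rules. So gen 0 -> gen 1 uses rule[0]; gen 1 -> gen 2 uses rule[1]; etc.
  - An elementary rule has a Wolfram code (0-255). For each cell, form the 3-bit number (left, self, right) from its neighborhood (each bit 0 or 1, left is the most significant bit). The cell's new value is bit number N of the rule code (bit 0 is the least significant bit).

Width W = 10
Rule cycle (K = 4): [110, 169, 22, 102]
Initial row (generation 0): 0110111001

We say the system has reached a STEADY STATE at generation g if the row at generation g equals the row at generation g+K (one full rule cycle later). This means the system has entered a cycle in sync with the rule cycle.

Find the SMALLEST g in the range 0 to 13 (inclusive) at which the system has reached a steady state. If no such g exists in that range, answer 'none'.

Gen 0: 0110111001
Gen 1 (rule 110): 1111101011
Gen 2 (rule 169): 1111010110
Gen 3 (rule 22): 0000010001
Gen 4 (rule 102): 0000110011
Gen 5 (rule 110): 0001110111
Gen 6 (rule 169): 1101101110
Gen 7 (rule 22): 0000000001
Gen 8 (rule 102): 0000000011
Gen 9 (rule 110): 0000000111
Gen 10 (rule 169): 1111110110
Gen 11 (rule 22): 0000000001
Gen 12 (rule 102): 0000000011
Gen 13 (rule 110): 0000000111
Gen 14 (rule 169): 1111110110
Gen 15 (rule 22): 0000000001
Gen 16 (rule 102): 0000000011
Gen 17 (rule 110): 0000000111

Answer: 7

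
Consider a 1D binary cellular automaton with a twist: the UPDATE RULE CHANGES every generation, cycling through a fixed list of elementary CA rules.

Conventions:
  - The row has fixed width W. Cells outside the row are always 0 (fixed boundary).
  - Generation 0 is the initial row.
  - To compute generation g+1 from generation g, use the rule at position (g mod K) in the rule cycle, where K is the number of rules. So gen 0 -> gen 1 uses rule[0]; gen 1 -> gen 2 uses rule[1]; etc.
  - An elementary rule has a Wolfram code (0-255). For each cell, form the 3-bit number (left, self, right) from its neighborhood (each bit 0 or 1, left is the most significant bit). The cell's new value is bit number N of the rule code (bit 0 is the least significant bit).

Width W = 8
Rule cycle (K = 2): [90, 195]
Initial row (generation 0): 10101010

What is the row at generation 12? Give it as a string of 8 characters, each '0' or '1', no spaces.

Answer: 10111100

Derivation:
Gen 0: 10101010
Gen 1 (rule 90): 00000001
Gen 2 (rule 195): 11111110
Gen 3 (rule 90): 10000011
Gen 4 (rule 195): 00111101
Gen 5 (rule 90): 01100100
Gen 6 (rule 195): 10101001
Gen 7 (rule 90): 00000110
Gen 8 (rule 195): 11111010
Gen 9 (rule 90): 10001001
Gen 10 (rule 195): 00110010
Gen 11 (rule 90): 01111101
Gen 12 (rule 195): 10111100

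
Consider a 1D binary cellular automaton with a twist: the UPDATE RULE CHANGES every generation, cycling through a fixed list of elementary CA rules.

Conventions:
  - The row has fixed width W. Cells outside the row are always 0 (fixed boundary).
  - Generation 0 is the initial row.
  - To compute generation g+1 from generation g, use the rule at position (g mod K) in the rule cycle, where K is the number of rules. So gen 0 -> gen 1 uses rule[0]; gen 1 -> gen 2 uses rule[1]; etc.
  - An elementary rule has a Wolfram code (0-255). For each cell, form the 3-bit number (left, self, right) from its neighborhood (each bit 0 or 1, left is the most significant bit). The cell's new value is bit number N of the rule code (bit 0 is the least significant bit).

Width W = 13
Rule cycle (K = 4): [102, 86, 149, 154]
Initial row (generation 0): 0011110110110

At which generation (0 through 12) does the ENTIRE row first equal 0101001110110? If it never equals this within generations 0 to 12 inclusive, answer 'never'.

Gen 0: 0011110110110
Gen 1 (rule 102): 0100011011010
Gen 2 (rule 86): 1110101001011
Gen 3 (rule 149): 0100101101000
Gen 4 (rule 154): 1011001000100
Gen 5 (rule 102): 1101011001100
Gen 6 (rule 86): 0101001110110
Gen 7 (rule 149): 0101100100001
Gen 8 (rule 154): 1001011010010
Gen 9 (rule 102): 1011101110110
Gen 10 (rule 86): 1000100010011
Gen 11 (rule 149): 1110111011000
Gen 12 (rule 154): 1100110010100

Answer: 6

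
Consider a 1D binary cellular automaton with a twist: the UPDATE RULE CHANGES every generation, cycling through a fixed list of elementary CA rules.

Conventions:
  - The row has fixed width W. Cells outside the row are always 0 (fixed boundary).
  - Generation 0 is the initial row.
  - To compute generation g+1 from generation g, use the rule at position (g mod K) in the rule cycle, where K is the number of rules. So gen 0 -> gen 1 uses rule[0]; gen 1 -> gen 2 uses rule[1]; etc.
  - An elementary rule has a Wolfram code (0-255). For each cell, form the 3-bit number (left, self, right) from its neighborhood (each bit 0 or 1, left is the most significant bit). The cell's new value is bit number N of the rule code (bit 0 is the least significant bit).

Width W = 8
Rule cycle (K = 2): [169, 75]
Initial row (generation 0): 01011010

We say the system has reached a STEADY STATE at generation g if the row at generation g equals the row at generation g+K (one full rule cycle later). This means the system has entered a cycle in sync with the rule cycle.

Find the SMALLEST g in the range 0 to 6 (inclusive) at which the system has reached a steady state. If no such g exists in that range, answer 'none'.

Answer: none

Derivation:
Gen 0: 01011010
Gen 1 (rule 169): 00110100
Gen 2 (rule 75): 11110001
Gen 3 (rule 169): 11100100
Gen 4 (rule 75): 10101001
Gen 5 (rule 169): 01010000
Gen 6 (rule 75): 10000111
Gen 7 (rule 169): 00110110
Gen 8 (rule 75): 11110110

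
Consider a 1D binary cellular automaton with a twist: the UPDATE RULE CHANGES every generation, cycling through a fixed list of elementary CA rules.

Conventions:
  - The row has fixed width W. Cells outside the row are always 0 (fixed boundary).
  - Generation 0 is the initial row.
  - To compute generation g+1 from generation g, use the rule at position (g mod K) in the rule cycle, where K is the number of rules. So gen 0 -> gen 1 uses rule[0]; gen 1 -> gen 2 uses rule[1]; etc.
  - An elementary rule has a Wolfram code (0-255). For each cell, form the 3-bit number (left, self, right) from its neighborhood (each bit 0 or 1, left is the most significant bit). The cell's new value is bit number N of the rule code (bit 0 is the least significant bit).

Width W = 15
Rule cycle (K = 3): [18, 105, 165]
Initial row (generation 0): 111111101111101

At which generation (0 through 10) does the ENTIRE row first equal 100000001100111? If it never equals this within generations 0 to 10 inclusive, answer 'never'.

Answer: never

Derivation:
Gen 0: 111111101111101
Gen 1 (rule 18): 000000000000000
Gen 2 (rule 105): 111111111111111
Gen 3 (rule 165): 011111111111110
Gen 4 (rule 18): 100000000000001
Gen 5 (rule 105): 001111111111100
Gen 6 (rule 165): 100111111111001
Gen 7 (rule 18): 011000000000110
Gen 8 (rule 105): 011011111110110
Gen 9 (rule 165): 000101111101000
Gen 10 (rule 18): 001000000000100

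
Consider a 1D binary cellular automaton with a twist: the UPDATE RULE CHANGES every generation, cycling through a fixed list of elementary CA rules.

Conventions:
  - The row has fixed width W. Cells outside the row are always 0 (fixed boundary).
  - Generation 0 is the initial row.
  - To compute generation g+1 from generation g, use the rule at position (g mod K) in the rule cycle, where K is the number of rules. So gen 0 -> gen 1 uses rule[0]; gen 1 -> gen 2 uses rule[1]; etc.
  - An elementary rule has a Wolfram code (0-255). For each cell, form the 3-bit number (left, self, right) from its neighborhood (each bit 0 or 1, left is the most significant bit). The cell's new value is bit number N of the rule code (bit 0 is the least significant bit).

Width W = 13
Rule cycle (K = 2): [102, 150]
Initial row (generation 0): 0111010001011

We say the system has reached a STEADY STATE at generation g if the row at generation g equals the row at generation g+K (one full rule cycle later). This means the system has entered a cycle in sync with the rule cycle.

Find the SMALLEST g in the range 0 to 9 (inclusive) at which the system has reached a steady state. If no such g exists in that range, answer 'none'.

Answer: none

Derivation:
Gen 0: 0111010001011
Gen 1 (rule 102): 1001110011101
Gen 2 (rule 150): 1110101101001
Gen 3 (rule 102): 0011110111011
Gen 4 (rule 150): 0101100010000
Gen 5 (rule 102): 1110100110000
Gen 6 (rule 150): 0100111001000
Gen 7 (rule 102): 1101001011000
Gen 8 (rule 150): 0001111000100
Gen 9 (rule 102): 0010001001100
Gen 10 (rule 150): 0111011110010
Gen 11 (rule 102): 1001100010110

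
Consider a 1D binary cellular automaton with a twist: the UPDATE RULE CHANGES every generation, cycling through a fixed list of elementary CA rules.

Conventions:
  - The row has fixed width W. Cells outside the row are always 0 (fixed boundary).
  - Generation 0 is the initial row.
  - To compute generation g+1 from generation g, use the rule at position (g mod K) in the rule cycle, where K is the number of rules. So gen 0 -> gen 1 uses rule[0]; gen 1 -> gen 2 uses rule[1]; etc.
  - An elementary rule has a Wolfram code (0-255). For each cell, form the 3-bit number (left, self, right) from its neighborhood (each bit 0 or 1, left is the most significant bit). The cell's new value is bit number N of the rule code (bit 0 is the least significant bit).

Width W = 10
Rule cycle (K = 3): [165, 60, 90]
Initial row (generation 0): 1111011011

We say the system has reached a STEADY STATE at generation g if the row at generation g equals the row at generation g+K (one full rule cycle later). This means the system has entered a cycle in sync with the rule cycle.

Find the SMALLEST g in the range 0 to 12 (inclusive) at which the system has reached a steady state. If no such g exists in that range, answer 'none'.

Answer: none

Derivation:
Gen 0: 1111011011
Gen 1 (rule 165): 0110100100
Gen 2 (rule 60): 0101110110
Gen 3 (rule 90): 1001010111
Gen 4 (rule 165): 1001111010
Gen 5 (rule 60): 1101000111
Gen 6 (rule 90): 1100101101
Gen 7 (rule 165): 0000110011
Gen 8 (rule 60): 0000101010
Gen 9 (rule 90): 0001000001
Gen 10 (rule 165): 1101011101
Gen 11 (rule 60): 1011110011
Gen 12 (rule 90): 0010011111
Gen 13 (rule 165): 1010001110
Gen 14 (rule 60): 1111001001
Gen 15 (rule 90): 1001110110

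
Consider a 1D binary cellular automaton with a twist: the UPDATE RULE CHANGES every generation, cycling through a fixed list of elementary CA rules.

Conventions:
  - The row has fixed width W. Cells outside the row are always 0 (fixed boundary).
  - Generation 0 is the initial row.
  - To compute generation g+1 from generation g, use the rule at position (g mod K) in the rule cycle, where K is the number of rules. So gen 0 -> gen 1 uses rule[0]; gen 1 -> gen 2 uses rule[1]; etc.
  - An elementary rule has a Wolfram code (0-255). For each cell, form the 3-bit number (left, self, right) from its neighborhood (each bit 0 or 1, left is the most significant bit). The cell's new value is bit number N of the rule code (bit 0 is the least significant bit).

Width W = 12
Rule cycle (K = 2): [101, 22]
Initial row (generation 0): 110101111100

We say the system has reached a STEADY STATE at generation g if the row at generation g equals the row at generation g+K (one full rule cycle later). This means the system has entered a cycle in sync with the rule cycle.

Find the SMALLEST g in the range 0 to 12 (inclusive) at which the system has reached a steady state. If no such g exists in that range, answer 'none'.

Gen 0: 110101111100
Gen 1 (rule 101): 011110000101
Gen 2 (rule 22): 100001001101
Gen 3 (rule 101): 101101000111
Gen 4 (rule 22): 100001101000
Gen 5 (rule 101): 101100111011
Gen 6 (rule 22): 100011000000
Gen 7 (rule 101): 101001011111
Gen 8 (rule 22): 101111000000
Gen 9 (rule 101): 110001011111
Gen 10 (rule 22): 001011000000
Gen 11 (rule 101): 101101011111
Gen 12 (rule 22): 100001000000
Gen 13 (rule 101): 101101011111
Gen 14 (rule 22): 100001000000

Answer: 11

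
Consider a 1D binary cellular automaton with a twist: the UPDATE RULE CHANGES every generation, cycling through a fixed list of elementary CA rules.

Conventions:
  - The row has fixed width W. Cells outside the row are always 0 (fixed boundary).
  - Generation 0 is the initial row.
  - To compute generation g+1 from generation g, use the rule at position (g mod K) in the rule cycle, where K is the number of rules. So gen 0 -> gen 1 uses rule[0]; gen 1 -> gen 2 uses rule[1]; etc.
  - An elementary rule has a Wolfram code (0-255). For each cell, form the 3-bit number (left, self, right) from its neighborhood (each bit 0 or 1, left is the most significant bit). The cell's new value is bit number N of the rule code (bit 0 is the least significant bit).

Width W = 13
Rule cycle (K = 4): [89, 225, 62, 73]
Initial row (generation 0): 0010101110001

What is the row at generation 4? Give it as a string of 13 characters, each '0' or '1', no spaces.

Answer: 0110010001011

Derivation:
Gen 0: 0010101110001
Gen 1 (rule 89): 1000001011100
Gen 2 (rule 225): 0011100101101
Gen 3 (rule 62): 0110011111011
Gen 4 (rule 73): 0110010001011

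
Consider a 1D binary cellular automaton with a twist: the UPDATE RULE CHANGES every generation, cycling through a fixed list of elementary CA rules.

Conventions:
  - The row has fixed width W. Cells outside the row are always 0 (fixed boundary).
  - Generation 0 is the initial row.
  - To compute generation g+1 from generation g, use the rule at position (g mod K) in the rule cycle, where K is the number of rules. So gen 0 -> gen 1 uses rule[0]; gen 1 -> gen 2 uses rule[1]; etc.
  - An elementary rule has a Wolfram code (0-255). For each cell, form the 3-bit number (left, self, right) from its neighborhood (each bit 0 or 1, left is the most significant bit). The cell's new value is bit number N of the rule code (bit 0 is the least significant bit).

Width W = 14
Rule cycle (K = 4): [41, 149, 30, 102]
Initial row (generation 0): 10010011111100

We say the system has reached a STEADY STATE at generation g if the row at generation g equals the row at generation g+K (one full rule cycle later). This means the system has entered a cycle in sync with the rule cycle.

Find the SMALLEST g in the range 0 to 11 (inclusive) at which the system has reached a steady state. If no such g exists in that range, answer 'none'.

Answer: none

Derivation:
Gen 0: 10010011111100
Gen 1 (rule 41): 00000010000001
Gen 2 (rule 149): 11111011111101
Gen 3 (rule 30): 10000010000001
Gen 4 (rule 102): 10000110000011
Gen 5 (rule 41): 00110100111010
Gen 6 (rule 149): 10000110010011
Gen 7 (rule 30): 11001101111110
Gen 8 (rule 102): 01010110000010
Gen 9 (rule 41): 00101100111000
Gen 10 (rule 149): 10100010010111
Gen 11 (rule 30): 10110111110100
Gen 12 (rule 102): 11011000011100
Gen 13 (rule 41): 10110011010001
Gen 14 (rule 149): 10001000011101
Gen 15 (rule 30): 11011100110001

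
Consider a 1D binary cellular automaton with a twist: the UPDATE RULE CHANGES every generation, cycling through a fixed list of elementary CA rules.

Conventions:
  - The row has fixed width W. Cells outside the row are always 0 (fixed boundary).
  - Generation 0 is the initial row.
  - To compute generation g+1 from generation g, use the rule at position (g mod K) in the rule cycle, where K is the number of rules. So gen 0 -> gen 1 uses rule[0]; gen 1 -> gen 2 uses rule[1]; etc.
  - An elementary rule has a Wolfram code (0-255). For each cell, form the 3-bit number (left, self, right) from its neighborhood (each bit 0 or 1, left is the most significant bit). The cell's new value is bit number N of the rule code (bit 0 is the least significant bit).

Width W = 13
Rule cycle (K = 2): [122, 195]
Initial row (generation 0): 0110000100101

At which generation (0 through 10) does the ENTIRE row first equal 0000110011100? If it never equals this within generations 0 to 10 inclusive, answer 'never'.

Gen 0: 0110000100101
Gen 1 (rule 122): 1111001011010
Gen 2 (rule 195): 0111010001000
Gen 3 (rule 122): 1101101010100
Gen 4 (rule 195): 0100100000001
Gen 5 (rule 122): 1011010000010
Gen 6 (rule 195): 0001000111100
Gen 7 (rule 122): 0010101100110
Gen 8 (rule 195): 1100000101010
Gen 9 (rule 122): 1110001010101
Gen 10 (rule 195): 0110110000000

Answer: never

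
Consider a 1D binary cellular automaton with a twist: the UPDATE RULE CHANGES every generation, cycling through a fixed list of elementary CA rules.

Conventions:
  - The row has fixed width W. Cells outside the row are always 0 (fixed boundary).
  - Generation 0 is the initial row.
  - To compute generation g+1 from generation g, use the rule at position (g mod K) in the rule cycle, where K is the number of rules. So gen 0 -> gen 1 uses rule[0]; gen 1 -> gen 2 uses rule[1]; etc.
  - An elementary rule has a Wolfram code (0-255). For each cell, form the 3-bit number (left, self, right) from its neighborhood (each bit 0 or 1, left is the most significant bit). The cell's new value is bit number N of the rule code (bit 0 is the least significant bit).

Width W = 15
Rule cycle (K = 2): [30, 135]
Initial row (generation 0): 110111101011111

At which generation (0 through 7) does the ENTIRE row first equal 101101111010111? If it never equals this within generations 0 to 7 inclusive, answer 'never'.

Gen 0: 110111101011111
Gen 1 (rule 30): 100100001010000
Gen 2 (rule 135): 101101111010111
Gen 3 (rule 30): 101001000010100
Gen 4 (rule 135): 101011011110101
Gen 5 (rule 30): 101010010000101
Gen 6 (rule 135): 101010110111101
Gen 7 (rule 30): 101010100100001

Answer: 2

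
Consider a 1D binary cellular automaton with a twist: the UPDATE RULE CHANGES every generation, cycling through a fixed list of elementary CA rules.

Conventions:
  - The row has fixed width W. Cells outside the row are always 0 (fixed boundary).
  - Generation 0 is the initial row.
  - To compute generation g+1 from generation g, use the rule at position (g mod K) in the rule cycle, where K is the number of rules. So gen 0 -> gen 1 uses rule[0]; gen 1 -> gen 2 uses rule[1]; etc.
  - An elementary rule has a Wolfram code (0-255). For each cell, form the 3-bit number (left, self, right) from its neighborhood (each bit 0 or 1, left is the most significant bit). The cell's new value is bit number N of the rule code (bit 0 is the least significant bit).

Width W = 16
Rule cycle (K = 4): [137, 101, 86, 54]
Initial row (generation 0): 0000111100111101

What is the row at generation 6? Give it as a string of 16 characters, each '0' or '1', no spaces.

Gen 0: 0000111100111101
Gen 1 (rule 137): 1110111000111000
Gen 2 (rule 101): 0011001010001011
Gen 3 (rule 86): 0101111011011001
Gen 4 (rule 54): 1110000100100111
Gen 5 (rule 137): 1100110000000110
Gen 6 (rule 101): 0100010111110010

Answer: 0100010111110010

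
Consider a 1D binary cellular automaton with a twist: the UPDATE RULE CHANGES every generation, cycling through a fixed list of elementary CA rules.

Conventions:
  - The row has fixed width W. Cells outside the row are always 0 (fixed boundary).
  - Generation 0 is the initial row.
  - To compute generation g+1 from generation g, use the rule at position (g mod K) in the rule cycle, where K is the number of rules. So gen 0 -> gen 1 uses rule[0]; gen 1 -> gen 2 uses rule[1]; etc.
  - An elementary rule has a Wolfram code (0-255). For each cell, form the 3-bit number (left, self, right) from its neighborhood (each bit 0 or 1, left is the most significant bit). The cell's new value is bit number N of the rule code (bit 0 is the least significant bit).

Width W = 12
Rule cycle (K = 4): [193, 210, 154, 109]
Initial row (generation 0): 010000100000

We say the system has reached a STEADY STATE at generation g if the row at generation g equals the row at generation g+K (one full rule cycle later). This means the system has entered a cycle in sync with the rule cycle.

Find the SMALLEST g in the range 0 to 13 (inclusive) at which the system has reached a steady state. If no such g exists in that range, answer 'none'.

Gen 0: 010000100000
Gen 1 (rule 193): 000110001111
Gen 2 (rule 210): 001011010111
Gen 3 (rule 154): 010010000110
Gen 4 (rule 109): 010010110110
Gen 5 (rule 193): 000000010010
Gen 6 (rule 210): 000000101101
Gen 7 (rule 154): 000001001000
Gen 8 (rule 109): 111101001011
Gen 9 (rule 193): 011100000001
Gen 10 (rule 210): 101110000010
Gen 11 (rule 154): 001101000101
Gen 12 (rule 109): 101111010111
Gen 13 (rule 193): 000111000011
Gen 14 (rule 210): 001011100101
Gen 15 (rule 154): 010011011000
Gen 16 (rule 109): 010011111011
Gen 17 (rule 193): 000001111001

Answer: none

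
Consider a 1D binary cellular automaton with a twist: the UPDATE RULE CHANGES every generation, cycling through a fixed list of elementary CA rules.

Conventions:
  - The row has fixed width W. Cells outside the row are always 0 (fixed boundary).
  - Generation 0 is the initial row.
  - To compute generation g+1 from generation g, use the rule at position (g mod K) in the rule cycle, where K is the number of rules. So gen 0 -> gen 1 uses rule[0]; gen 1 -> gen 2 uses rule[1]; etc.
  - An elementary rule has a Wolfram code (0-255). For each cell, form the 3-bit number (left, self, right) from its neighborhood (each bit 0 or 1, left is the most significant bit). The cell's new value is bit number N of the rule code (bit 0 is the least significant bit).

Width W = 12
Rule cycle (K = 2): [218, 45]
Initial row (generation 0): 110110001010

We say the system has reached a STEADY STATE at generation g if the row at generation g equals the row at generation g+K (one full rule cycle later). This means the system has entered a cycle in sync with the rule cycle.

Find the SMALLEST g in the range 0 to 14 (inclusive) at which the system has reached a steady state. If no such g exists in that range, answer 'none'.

Gen 0: 110110001010
Gen 1 (rule 218): 110111010001
Gen 2 (rule 45): 101100110101
Gen 3 (rule 218): 001111110000
Gen 4 (rule 45): 101000000111
Gen 5 (rule 218): 000100001111
Gen 6 (rule 45): 110101101000
Gen 7 (rule 218): 110001100100
Gen 8 (rule 45): 100101000101
Gen 9 (rule 218): 011000101000
Gen 10 (rule 45): 010010111011
Gen 11 (rule 218): 101100111011
Gen 12 (rule 45): 111000100110
Gen 13 (rule 218): 111101011111
Gen 14 (rule 45): 100011110000
Gen 15 (rule 218): 010111111000
Gen 16 (rule 45): 011100000011

Answer: none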